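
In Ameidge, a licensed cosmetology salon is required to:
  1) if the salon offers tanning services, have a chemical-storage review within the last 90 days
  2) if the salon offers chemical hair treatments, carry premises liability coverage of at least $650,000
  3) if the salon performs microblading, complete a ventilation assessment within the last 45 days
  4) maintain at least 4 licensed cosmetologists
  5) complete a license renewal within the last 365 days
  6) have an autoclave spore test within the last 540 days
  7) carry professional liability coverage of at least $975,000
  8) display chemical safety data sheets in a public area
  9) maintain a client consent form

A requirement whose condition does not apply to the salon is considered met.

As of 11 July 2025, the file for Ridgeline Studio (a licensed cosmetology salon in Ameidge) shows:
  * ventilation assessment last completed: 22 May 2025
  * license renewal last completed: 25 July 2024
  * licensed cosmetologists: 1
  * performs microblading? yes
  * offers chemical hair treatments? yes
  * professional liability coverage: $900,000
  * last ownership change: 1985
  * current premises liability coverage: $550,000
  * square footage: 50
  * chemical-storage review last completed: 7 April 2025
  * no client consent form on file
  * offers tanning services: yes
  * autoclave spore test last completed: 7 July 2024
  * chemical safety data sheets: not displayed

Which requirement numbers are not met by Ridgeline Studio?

1. condition 'offers tanning services' holds; chemical-storage review 95 days ago vs limit 90 → not met
2. condition 'offers chemical hair treatments' holds; premises liability coverage $550,000 < $650,000 → not met
3. condition 'performs microblading' holds; ventilation assessment 50 days ago vs limit 45 → not met
4. licensed cosmetologists 1 < 4 → not met
5. license renewal 351 days ago vs limit 365 → met
6. autoclave spore test 369 days ago vs limit 540 → met
7. professional liability coverage $900,000 < $975,000 → not met
8. chemical safety data sheets absent → not met
9. client consent form absent → not met
Not met: 1, 2, 3, 4, 7, 8, 9

1, 2, 3, 4, 7, 8, 9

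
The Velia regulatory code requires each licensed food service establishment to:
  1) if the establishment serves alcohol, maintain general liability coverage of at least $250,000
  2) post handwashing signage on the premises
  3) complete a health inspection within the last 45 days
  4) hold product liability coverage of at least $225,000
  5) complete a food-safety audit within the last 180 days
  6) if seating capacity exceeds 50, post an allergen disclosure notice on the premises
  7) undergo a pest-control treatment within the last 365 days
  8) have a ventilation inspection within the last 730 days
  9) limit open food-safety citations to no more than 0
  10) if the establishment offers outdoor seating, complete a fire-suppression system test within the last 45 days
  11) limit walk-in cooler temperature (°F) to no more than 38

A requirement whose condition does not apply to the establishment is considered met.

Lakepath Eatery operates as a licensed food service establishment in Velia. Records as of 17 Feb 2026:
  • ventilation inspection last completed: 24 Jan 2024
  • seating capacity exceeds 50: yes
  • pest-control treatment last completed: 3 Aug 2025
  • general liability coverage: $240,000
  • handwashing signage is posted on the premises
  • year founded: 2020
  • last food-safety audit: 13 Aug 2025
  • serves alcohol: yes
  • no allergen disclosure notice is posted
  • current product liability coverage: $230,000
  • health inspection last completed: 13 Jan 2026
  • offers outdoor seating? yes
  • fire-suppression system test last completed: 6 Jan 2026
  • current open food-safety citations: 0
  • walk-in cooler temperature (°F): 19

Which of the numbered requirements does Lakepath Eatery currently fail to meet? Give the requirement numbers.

1. condition 'serves alcohol' holds; general liability coverage $240,000 < $250,000 → not met
2. handwashing signage present → met
3. health inspection 35 days ago vs limit 45 → met
4. product liability coverage $230,000 ≥ $225,000 → met
5. food-safety audit 188 days ago vs limit 180 → not met
6. condition 'seating capacity exceeds 50' holds; allergen disclosure notice absent → not met
7. pest-control treatment 198 days ago vs limit 365 → met
8. ventilation inspection 755 days ago vs limit 730 → not met
9. open food-safety citations 0 ≤ 0 → met
10. condition 'offers outdoor seating' holds; fire-suppression system test 42 days ago vs limit 45 → met
11. walk-in cooler temperature (°F) 19 ≤ 38 → met
Not met: 1, 5, 6, 8

1, 5, 6, 8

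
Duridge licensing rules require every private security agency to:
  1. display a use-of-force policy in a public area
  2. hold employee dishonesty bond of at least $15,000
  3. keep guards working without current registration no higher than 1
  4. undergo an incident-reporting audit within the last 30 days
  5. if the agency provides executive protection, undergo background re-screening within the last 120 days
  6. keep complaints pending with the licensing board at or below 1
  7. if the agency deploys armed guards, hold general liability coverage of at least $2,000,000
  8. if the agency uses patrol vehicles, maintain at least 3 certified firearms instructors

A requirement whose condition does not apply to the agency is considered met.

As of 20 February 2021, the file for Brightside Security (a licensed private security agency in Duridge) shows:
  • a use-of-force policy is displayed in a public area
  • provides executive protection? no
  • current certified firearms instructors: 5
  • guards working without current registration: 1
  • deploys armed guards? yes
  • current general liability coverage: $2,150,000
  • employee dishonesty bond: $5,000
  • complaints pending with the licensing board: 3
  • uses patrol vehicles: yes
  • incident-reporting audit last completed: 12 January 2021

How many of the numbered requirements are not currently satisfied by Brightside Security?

3

1. use-of-force policy present → met
2. employee dishonesty bond $5,000 < $15,000 → not met
3. guards working without current registration 1 ≤ 1 → met
4. incident-reporting audit 39 days ago vs limit 30 → not met
5. condition 'provides executive protection' does not hold → requirement n/a → met
6. complaints pending with the licensing board 3 > 1 → not met
7. condition 'deploys armed guards' holds; general liability coverage $2,150,000 ≥ $2,000,000 → met
8. condition 'uses patrol vehicles' holds; certified firearms instructors 5 ≥ 3 → met
Not met: 3 of 8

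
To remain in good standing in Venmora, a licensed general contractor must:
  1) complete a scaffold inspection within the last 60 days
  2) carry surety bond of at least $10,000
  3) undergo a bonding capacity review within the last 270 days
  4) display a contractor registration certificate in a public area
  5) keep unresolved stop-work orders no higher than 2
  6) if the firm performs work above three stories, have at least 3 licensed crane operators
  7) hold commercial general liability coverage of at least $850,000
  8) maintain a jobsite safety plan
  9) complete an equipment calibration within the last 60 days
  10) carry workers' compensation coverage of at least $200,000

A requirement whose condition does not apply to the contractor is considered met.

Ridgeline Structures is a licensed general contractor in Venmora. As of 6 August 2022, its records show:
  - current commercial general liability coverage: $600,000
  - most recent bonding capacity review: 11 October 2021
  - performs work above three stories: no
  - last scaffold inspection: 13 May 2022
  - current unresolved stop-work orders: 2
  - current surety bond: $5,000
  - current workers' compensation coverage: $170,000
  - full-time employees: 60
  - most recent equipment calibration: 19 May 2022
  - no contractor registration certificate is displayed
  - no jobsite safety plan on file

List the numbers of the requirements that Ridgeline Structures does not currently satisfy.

1, 2, 3, 4, 7, 8, 9, 10

1. scaffold inspection 85 days ago vs limit 60 → not met
2. surety bond $5,000 < $10,000 → not met
3. bonding capacity review 299 days ago vs limit 270 → not met
4. contractor registration certificate absent → not met
5. unresolved stop-work orders 2 ≤ 2 → met
6. condition 'performs work above three stories' does not hold → requirement n/a → met
7. commercial general liability coverage $600,000 < $850,000 → not met
8. jobsite safety plan absent → not met
9. equipment calibration 79 days ago vs limit 60 → not met
10. workers' compensation coverage $170,000 < $200,000 → not met
Not met: 1, 2, 3, 4, 7, 8, 9, 10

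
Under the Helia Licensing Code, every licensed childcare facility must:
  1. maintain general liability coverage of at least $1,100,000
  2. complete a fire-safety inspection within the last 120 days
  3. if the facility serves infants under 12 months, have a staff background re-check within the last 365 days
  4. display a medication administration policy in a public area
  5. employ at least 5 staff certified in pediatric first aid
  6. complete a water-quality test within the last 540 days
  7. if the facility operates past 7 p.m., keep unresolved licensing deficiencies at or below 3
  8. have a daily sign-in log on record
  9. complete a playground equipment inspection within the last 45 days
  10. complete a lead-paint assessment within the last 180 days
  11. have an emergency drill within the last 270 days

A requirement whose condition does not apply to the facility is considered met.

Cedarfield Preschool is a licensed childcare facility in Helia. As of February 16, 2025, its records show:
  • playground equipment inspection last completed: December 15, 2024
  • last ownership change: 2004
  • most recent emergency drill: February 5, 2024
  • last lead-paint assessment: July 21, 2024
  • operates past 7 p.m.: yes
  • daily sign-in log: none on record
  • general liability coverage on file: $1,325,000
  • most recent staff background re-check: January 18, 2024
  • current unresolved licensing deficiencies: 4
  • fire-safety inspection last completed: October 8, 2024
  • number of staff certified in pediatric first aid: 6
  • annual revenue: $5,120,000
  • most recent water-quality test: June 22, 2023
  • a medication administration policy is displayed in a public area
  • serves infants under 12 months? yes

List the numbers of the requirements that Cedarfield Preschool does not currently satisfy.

2, 3, 6, 7, 8, 9, 10, 11

1. general liability coverage $1,325,000 ≥ $1,100,000 → met
2. fire-safety inspection 131 days ago vs limit 120 → not met
3. condition 'serves infants under 12 months' holds; staff background re-check 395 days ago vs limit 365 → not met
4. medication administration policy present → met
5. staff certified in pediatric first aid 6 ≥ 5 → met
6. water-quality test 605 days ago vs limit 540 → not met
7. condition 'operates past 7 p.m.' holds; unresolved licensing deficiencies 4 > 3 → not met
8. daily sign-in log absent → not met
9. playground equipment inspection 63 days ago vs limit 45 → not met
10. lead-paint assessment 210 days ago vs limit 180 → not met
11. emergency drill 377 days ago vs limit 270 → not met
Not met: 2, 3, 6, 7, 8, 9, 10, 11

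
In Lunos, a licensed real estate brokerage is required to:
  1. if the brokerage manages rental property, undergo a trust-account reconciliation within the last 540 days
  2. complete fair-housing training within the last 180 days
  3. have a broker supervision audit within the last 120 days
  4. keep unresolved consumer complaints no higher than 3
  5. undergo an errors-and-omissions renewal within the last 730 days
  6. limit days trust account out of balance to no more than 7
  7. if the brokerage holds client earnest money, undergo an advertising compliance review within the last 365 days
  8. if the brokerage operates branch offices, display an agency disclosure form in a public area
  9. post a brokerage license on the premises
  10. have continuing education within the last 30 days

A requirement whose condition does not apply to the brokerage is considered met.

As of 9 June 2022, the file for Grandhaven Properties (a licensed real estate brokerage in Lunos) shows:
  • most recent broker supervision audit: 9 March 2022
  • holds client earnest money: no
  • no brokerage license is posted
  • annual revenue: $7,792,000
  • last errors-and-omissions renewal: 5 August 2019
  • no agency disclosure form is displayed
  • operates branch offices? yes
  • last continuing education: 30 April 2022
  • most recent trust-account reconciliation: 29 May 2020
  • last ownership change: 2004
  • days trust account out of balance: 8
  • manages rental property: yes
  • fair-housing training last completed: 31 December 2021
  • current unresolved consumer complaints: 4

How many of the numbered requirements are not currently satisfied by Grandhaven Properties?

7

1. condition 'manages rental property' holds; trust-account reconciliation 741 days ago vs limit 540 → not met
2. fair-housing training 160 days ago vs limit 180 → met
3. broker supervision audit 92 days ago vs limit 120 → met
4. unresolved consumer complaints 4 > 3 → not met
5. errors-and-omissions renewal 1039 days ago vs limit 730 → not met
6. days trust account out of balance 8 > 7 → not met
7. condition 'holds client earnest money' does not hold → requirement n/a → met
8. condition 'operates branch offices' holds; agency disclosure form absent → not met
9. brokerage license absent → not met
10. continuing education 40 days ago vs limit 30 → not met
Not met: 7 of 10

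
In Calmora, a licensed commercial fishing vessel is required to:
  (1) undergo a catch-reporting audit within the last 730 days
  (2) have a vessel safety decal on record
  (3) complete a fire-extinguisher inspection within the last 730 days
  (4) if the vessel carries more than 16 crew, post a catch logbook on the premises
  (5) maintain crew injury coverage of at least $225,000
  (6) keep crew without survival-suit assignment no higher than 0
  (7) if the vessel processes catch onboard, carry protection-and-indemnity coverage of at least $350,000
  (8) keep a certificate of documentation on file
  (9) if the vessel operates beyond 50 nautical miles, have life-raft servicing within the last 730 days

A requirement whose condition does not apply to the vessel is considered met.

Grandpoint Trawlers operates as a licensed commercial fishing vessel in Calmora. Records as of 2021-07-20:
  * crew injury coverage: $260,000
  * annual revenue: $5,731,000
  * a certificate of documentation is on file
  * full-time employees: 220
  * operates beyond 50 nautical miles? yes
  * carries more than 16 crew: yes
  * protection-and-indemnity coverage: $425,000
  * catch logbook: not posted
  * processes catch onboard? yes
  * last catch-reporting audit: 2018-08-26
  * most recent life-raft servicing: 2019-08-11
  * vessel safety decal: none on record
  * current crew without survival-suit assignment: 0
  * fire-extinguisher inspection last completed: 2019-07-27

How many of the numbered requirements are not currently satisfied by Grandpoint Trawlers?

1. catch-reporting audit 1059 days ago vs limit 730 → not met
2. vessel safety decal absent → not met
3. fire-extinguisher inspection 724 days ago vs limit 730 → met
4. condition 'carries more than 16 crew' holds; catch logbook absent → not met
5. crew injury coverage $260,000 ≥ $225,000 → met
6. crew without survival-suit assignment 0 ≤ 0 → met
7. condition 'processes catch onboard' holds; protection-and-indemnity coverage $425,000 ≥ $350,000 → met
8. certificate of documentation present → met
9. condition 'operates beyond 50 nautical miles' holds; life-raft servicing 709 days ago vs limit 730 → met
Not met: 3 of 9

3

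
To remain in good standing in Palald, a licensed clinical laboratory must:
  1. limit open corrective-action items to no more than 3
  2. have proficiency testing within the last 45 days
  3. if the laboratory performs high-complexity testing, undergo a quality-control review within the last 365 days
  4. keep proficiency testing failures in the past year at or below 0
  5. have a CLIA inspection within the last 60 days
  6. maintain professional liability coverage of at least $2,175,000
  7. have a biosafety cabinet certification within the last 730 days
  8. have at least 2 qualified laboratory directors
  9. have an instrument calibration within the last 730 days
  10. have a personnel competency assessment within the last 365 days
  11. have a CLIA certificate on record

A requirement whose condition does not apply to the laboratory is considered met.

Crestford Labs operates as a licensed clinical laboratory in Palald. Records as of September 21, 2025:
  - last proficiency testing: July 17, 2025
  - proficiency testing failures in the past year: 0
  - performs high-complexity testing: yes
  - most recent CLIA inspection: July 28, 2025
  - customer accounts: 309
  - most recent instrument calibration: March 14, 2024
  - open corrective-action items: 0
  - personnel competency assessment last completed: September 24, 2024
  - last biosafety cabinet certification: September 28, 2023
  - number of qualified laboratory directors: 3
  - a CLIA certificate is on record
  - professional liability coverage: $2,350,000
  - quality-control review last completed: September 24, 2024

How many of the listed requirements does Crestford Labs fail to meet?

1. open corrective-action items 0 ≤ 3 → met
2. proficiency testing 66 days ago vs limit 45 → not met
3. condition 'performs high-complexity testing' holds; quality-control review 362 days ago vs limit 365 → met
4. proficiency testing failures in the past year 0 ≤ 0 → met
5. CLIA inspection 55 days ago vs limit 60 → met
6. professional liability coverage $2,350,000 ≥ $2,175,000 → met
7. biosafety cabinet certification 724 days ago vs limit 730 → met
8. qualified laboratory directors 3 ≥ 2 → met
9. instrument calibration 556 days ago vs limit 730 → met
10. personnel competency assessment 362 days ago vs limit 365 → met
11. CLIA certificate present → met
Not met: 1 of 11

1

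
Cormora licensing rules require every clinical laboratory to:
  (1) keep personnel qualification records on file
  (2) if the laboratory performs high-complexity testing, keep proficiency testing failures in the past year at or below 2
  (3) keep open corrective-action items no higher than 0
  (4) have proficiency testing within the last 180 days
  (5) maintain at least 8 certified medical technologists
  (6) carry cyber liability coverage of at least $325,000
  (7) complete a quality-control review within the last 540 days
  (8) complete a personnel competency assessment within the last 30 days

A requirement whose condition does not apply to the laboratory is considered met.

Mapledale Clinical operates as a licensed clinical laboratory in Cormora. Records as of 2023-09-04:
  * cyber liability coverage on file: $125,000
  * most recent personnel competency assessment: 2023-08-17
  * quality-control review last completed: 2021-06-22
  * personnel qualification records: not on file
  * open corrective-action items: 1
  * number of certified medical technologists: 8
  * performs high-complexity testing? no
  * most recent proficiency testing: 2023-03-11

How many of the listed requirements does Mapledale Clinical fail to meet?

1. personnel qualification records absent → not met
2. condition 'performs high-complexity testing' does not hold → requirement n/a → met
3. open corrective-action items 1 > 0 → not met
4. proficiency testing 177 days ago vs limit 180 → met
5. certified medical technologists 8 ≥ 8 → met
6. cyber liability coverage $125,000 < $325,000 → not met
7. quality-control review 804 days ago vs limit 540 → not met
8. personnel competency assessment 18 days ago vs limit 30 → met
Not met: 4 of 8

4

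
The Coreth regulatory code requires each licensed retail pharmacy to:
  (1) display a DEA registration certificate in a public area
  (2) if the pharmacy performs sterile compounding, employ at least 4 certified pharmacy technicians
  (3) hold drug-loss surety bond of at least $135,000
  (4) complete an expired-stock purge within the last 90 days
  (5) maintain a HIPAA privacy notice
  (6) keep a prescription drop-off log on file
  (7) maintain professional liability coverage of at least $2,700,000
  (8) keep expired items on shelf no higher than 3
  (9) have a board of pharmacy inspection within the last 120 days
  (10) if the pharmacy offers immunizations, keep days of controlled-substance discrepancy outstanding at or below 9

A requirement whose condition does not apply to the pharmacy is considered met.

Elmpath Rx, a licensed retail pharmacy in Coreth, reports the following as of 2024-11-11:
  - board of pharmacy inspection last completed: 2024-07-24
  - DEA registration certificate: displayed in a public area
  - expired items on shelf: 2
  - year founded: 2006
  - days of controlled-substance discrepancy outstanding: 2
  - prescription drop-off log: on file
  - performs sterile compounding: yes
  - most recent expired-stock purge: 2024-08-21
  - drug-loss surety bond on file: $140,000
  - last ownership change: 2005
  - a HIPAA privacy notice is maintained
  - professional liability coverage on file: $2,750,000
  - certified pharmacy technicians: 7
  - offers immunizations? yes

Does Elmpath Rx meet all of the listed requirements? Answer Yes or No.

Yes

1. DEA registration certificate present → met
2. condition 'performs sterile compounding' holds; certified pharmacy technicians 7 ≥ 4 → met
3. drug-loss surety bond $140,000 ≥ $135,000 → met
4. expired-stock purge 82 days ago vs limit 90 → met
5. HIPAA privacy notice present → met
6. prescription drop-off log present → met
7. professional liability coverage $2,750,000 ≥ $2,700,000 → met
8. expired items on shelf 2 ≤ 3 → met
9. board of pharmacy inspection 110 days ago vs limit 120 → met
10. condition 'offers immunizations' holds; days of controlled-substance discrepancy outstanding 2 ≤ 9 → met
All met.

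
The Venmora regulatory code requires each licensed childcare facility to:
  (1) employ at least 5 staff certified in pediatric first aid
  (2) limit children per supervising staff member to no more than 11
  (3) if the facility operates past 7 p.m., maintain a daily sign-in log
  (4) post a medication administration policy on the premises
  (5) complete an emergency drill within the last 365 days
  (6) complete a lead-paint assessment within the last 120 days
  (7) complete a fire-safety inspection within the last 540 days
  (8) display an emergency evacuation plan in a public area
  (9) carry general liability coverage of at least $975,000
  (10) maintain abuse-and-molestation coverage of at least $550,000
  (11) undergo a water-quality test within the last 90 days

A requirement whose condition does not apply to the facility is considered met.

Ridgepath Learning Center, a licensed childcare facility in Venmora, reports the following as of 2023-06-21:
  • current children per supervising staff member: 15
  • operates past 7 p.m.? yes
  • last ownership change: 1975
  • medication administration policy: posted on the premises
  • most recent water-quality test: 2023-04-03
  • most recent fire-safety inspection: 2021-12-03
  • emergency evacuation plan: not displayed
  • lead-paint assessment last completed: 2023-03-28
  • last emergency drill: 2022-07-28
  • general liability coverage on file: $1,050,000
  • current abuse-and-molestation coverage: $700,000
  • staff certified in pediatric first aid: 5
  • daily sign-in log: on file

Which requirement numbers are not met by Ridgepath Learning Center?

1. staff certified in pediatric first aid 5 ≥ 5 → met
2. children per supervising staff member 15 > 11 → not met
3. condition 'operates past 7 p.m.' holds; daily sign-in log present → met
4. medication administration policy present → met
5. emergency drill 328 days ago vs limit 365 → met
6. lead-paint assessment 85 days ago vs limit 120 → met
7. fire-safety inspection 565 days ago vs limit 540 → not met
8. emergency evacuation plan absent → not met
9. general liability coverage $1,050,000 ≥ $975,000 → met
10. abuse-and-molestation coverage $700,000 ≥ $550,000 → met
11. water-quality test 79 days ago vs limit 90 → met
Not met: 2, 7, 8

2, 7, 8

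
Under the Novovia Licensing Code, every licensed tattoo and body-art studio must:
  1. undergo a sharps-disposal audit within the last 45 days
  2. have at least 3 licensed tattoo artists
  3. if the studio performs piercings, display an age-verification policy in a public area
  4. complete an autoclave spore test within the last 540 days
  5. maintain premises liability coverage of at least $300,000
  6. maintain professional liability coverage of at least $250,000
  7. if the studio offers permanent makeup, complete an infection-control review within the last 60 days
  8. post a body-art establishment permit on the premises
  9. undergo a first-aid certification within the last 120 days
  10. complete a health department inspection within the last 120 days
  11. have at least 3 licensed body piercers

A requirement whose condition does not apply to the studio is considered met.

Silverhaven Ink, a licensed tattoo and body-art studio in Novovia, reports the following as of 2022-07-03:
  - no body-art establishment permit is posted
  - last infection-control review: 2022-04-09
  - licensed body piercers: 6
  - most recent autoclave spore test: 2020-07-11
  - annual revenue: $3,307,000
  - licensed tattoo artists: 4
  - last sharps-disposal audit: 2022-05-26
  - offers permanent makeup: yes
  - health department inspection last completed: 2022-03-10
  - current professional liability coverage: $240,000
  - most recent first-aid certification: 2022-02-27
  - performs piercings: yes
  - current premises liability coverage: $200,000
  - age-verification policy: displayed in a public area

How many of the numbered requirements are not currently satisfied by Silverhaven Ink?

1. sharps-disposal audit 38 days ago vs limit 45 → met
2. licensed tattoo artists 4 ≥ 3 → met
3. condition 'performs piercings' holds; age-verification policy present → met
4. autoclave spore test 722 days ago vs limit 540 → not met
5. premises liability coverage $200,000 < $300,000 → not met
6. professional liability coverage $240,000 < $250,000 → not met
7. condition 'offers permanent makeup' holds; infection-control review 85 days ago vs limit 60 → not met
8. body-art establishment permit absent → not met
9. first-aid certification 126 days ago vs limit 120 → not met
10. health department inspection 115 days ago vs limit 120 → met
11. licensed body piercers 6 ≥ 3 → met
Not met: 6 of 11

6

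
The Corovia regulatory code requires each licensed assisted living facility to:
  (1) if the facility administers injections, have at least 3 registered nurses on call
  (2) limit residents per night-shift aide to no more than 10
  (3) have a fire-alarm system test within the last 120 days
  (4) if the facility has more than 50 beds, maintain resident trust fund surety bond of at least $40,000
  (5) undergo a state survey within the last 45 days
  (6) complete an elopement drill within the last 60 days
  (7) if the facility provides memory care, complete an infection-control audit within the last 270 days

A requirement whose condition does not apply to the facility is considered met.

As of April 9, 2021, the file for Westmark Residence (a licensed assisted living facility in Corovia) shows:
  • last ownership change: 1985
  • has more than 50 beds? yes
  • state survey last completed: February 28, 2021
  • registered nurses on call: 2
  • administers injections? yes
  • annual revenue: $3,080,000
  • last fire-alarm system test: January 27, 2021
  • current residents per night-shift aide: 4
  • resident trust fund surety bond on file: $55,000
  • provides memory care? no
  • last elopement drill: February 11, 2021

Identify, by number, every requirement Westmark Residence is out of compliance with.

1. condition 'administers injections' holds; registered nurses on call 2 < 3 → not met
2. residents per night-shift aide 4 ≤ 10 → met
3. fire-alarm system test 72 days ago vs limit 120 → met
4. condition 'has more than 50 beds' holds; resident trust fund surety bond $55,000 ≥ $40,000 → met
5. state survey 40 days ago vs limit 45 → met
6. elopement drill 57 days ago vs limit 60 → met
7. condition 'provides memory care' does not hold → requirement n/a → met
Not met: 1

1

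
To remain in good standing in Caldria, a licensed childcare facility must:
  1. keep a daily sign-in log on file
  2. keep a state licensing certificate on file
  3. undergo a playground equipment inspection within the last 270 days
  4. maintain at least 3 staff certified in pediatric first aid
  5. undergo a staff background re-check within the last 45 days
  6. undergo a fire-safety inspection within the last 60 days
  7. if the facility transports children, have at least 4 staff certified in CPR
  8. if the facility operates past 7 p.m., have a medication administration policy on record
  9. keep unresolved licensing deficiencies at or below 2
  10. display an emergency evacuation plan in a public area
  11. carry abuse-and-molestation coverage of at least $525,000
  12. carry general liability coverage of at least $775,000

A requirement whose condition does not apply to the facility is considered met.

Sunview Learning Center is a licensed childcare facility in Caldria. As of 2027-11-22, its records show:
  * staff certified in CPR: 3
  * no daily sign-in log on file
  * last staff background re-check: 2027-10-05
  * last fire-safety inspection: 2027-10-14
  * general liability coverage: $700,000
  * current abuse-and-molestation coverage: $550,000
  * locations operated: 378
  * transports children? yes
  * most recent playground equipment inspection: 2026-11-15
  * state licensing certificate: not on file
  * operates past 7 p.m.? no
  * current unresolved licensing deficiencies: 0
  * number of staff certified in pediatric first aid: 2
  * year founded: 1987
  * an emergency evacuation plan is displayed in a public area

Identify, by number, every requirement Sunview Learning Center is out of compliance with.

1, 2, 3, 4, 5, 7, 12

1. daily sign-in log absent → not met
2. state licensing certificate absent → not met
3. playground equipment inspection 372 days ago vs limit 270 → not met
4. staff certified in pediatric first aid 2 < 3 → not met
5. staff background re-check 48 days ago vs limit 45 → not met
6. fire-safety inspection 39 days ago vs limit 60 → met
7. condition 'transports children' holds; staff certified in CPR 3 < 4 → not met
8. condition 'operates past 7 p.m.' does not hold → requirement n/a → met
9. unresolved licensing deficiencies 0 ≤ 2 → met
10. emergency evacuation plan present → met
11. abuse-and-molestation coverage $550,000 ≥ $525,000 → met
12. general liability coverage $700,000 < $775,000 → not met
Not met: 1, 2, 3, 4, 5, 7, 12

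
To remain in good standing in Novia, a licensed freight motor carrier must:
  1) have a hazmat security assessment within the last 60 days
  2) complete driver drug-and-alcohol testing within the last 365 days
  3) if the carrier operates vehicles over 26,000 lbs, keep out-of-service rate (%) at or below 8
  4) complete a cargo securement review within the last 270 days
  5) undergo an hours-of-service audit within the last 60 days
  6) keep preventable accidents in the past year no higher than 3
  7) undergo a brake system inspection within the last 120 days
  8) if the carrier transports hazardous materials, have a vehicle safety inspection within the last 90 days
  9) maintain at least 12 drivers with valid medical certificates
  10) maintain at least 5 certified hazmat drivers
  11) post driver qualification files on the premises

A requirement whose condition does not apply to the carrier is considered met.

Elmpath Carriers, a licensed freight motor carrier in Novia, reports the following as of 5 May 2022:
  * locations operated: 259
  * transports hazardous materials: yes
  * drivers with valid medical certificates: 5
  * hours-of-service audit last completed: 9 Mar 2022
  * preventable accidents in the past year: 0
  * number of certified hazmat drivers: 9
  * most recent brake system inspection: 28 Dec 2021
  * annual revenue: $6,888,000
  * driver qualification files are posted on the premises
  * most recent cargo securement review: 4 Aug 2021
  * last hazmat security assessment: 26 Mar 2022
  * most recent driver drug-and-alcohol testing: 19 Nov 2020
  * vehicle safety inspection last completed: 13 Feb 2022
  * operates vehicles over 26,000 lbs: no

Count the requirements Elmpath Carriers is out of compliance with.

4

1. hazmat security assessment 40 days ago vs limit 60 → met
2. driver drug-and-alcohol testing 532 days ago vs limit 365 → not met
3. condition 'operates vehicles over 26,000 lbs' does not hold → requirement n/a → met
4. cargo securement review 274 days ago vs limit 270 → not met
5. hours-of-service audit 57 days ago vs limit 60 → met
6. preventable accidents in the past year 0 ≤ 3 → met
7. brake system inspection 128 days ago vs limit 120 → not met
8. condition 'transports hazardous materials' holds; vehicle safety inspection 81 days ago vs limit 90 → met
9. drivers with valid medical certificates 5 < 12 → not met
10. certified hazmat drivers 9 ≥ 5 → met
11. driver qualification files present → met
Not met: 4 of 11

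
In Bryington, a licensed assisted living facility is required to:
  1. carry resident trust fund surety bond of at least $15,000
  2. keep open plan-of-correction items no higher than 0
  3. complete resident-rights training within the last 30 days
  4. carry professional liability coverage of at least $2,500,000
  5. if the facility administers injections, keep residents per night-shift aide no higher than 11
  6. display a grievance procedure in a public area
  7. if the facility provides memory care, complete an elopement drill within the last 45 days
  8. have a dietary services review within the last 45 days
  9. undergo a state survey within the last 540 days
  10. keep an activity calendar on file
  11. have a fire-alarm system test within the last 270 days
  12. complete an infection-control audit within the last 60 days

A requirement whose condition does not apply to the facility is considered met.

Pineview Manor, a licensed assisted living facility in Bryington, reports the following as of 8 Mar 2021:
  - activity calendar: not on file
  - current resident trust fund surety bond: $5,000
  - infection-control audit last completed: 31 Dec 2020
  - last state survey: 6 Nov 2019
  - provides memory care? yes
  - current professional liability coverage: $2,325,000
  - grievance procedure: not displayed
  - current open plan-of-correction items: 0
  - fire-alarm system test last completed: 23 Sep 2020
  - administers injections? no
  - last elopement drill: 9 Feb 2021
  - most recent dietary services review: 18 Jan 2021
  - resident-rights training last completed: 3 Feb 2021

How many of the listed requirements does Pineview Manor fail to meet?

1. resident trust fund surety bond $5,000 < $15,000 → not met
2. open plan-of-correction items 0 ≤ 0 → met
3. resident-rights training 33 days ago vs limit 30 → not met
4. professional liability coverage $2,325,000 < $2,500,000 → not met
5. condition 'administers injections' does not hold → requirement n/a → met
6. grievance procedure absent → not met
7. condition 'provides memory care' holds; elopement drill 27 days ago vs limit 45 → met
8. dietary services review 49 days ago vs limit 45 → not met
9. state survey 488 days ago vs limit 540 → met
10. activity calendar absent → not met
11. fire-alarm system test 166 days ago vs limit 270 → met
12. infection-control audit 67 days ago vs limit 60 → not met
Not met: 7 of 12

7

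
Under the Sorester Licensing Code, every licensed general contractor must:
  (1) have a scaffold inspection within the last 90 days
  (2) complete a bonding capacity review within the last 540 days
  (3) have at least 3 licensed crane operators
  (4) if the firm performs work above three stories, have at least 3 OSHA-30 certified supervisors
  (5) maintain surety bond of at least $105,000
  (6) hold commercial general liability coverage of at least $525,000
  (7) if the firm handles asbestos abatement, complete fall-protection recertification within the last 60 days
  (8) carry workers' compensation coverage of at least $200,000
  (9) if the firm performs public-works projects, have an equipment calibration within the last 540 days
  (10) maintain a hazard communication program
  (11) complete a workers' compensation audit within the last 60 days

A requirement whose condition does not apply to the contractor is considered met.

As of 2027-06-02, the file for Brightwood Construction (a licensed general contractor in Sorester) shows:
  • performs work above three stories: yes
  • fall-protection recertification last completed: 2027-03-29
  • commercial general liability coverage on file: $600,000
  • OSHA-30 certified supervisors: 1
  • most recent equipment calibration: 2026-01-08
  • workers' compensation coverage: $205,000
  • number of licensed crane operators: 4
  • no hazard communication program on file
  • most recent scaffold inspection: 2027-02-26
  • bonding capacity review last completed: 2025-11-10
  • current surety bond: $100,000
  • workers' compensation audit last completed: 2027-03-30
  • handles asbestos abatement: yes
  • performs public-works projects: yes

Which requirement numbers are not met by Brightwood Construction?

1. scaffold inspection 96 days ago vs limit 90 → not met
2. bonding capacity review 569 days ago vs limit 540 → not met
3. licensed crane operators 4 ≥ 3 → met
4. condition 'performs work above three stories' holds; OSHA-30 certified supervisors 1 < 3 → not met
5. surety bond $100,000 < $105,000 → not met
6. commercial general liability coverage $600,000 ≥ $525,000 → met
7. condition 'handles asbestos abatement' holds; fall-protection recertification 65 days ago vs limit 60 → not met
8. workers' compensation coverage $205,000 ≥ $200,000 → met
9. condition 'performs public-works projects' holds; equipment calibration 510 days ago vs limit 540 → met
10. hazard communication program absent → not met
11. workers' compensation audit 64 days ago vs limit 60 → not met
Not met: 1, 2, 4, 5, 7, 10, 11

1, 2, 4, 5, 7, 10, 11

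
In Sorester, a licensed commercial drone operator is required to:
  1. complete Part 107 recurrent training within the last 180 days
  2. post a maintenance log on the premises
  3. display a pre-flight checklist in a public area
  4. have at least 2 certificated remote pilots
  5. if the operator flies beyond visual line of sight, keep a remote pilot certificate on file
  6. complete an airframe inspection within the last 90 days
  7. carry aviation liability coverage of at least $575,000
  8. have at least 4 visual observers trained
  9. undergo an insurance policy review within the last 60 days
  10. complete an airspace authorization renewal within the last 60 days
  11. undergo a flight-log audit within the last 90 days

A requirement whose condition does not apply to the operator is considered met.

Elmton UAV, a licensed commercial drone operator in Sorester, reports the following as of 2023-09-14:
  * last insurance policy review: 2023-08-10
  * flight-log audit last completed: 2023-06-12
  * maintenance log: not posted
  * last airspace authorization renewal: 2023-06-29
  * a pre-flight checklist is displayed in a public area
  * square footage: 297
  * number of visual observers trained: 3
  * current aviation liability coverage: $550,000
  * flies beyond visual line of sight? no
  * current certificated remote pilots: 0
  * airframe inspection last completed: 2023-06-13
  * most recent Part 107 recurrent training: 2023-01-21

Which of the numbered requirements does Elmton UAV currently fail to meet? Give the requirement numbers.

1. Part 107 recurrent training 236 days ago vs limit 180 → not met
2. maintenance log absent → not met
3. pre-flight checklist present → met
4. certificated remote pilots 0 < 2 → not met
5. condition 'flies beyond visual line of sight' does not hold → requirement n/a → met
6. airframe inspection 93 days ago vs limit 90 → not met
7. aviation liability coverage $550,000 < $575,000 → not met
8. visual observers trained 3 < 4 → not met
9. insurance policy review 35 days ago vs limit 60 → met
10. airspace authorization renewal 77 days ago vs limit 60 → not met
11. flight-log audit 94 days ago vs limit 90 → not met
Not met: 1, 2, 4, 6, 7, 8, 10, 11

1, 2, 4, 6, 7, 8, 10, 11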